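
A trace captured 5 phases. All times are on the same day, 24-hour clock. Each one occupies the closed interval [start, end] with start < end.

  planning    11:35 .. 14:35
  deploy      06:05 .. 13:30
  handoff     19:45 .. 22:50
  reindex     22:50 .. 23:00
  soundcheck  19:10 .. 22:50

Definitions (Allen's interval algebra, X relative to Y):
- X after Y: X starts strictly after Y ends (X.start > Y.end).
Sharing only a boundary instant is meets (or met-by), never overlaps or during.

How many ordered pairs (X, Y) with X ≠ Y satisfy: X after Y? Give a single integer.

6

Checking all 20 ordered pairs for relation 'after'; matching pairs in alphabetical order:
(handoff, deploy): handoff after deploy ✓
(handoff, planning): handoff after planning ✓
(reindex, deploy): reindex after deploy ✓
(reindex, planning): reindex after planning ✓
(soundcheck, deploy): soundcheck after deploy ✓
(soundcheck, planning): soundcheck after planning ✓
Count: 6.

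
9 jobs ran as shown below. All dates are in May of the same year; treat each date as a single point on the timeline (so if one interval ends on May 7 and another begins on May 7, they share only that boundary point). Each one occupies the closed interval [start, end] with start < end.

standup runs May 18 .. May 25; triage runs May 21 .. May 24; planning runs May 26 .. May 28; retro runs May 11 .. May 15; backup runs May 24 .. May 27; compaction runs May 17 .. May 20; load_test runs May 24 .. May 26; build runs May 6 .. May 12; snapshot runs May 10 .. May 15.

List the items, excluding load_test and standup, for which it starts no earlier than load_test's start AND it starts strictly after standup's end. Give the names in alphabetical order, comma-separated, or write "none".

Conditions: its start is no earlier than load_test's start (X.start >= May 24) AND its start is strictly after standup's end (X.start > May 25).
backup: start May 24 >= May 24? ✓; start May 24 > May 25? ✗ → no.
build: start May 6 >= May 24? ✗; start May 6 > May 25? ✗ → no.
compaction: start May 17 >= May 24? ✗; start May 17 > May 25? ✗ → no.
planning: start May 26 >= May 24? ✓; start May 26 > May 25? ✓ → yes.
retro: start May 11 >= May 24? ✗; start May 11 > May 25? ✗ → no.
snapshot: start May 10 >= May 24? ✗; start May 10 > May 25? ✗ → no.
triage: start May 21 >= May 24? ✗; start May 21 > May 25? ✗ → no.
Result: planning.

planning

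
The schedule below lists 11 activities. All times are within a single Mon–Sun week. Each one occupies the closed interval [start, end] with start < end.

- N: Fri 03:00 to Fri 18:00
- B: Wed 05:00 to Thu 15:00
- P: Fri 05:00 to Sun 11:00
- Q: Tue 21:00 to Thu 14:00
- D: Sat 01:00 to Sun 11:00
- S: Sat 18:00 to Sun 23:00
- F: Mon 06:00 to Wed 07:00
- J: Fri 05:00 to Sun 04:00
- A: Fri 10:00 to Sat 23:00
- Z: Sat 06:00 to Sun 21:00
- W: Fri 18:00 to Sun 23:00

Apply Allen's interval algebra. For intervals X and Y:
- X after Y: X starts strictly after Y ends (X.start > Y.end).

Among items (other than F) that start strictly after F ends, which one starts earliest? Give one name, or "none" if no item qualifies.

N

Target F = [Mon 06:00, Wed 07:00].
A [Fri 10:00, Sat 23:00] → after → candidate.
B [Wed 05:00, Thu 15:00] → overlapped-by → excluded.
D [Sat 01:00, Sun 11:00] → after → candidate.
J [Fri 05:00, Sun 04:00] → after → candidate.
N [Fri 03:00, Fri 18:00] → after → candidate.
P [Fri 05:00, Sun 11:00] → after → candidate.
Q [Tue 21:00, Thu 14:00] → overlapped-by → excluded.
S [Sat 18:00, Sun 23:00] → after → candidate.
W [Fri 18:00, Sun 23:00] → after → candidate.
Z [Sat 06:00, Sun 21:00] → after → candidate.
Among candidates, earliest start is Fri 03:00 → N.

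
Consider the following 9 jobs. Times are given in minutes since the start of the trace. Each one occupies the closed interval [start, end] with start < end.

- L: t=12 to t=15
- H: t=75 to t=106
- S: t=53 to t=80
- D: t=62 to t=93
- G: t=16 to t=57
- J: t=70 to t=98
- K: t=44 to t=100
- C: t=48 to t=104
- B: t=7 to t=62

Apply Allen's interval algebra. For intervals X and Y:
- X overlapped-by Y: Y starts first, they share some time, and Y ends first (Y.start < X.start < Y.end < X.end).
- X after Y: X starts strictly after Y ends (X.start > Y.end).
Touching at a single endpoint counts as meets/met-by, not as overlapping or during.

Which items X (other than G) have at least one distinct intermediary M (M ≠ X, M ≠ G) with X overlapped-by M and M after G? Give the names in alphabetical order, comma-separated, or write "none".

Target G = [t=16, t=57].
Intermediaries M with M after G: D, H, J.
Via D — items with X overlapped-by D: H, J.
Via H — items with X overlapped-by H: none.
Via J — items with X overlapped-by J: H.
Union: H, J.

H, J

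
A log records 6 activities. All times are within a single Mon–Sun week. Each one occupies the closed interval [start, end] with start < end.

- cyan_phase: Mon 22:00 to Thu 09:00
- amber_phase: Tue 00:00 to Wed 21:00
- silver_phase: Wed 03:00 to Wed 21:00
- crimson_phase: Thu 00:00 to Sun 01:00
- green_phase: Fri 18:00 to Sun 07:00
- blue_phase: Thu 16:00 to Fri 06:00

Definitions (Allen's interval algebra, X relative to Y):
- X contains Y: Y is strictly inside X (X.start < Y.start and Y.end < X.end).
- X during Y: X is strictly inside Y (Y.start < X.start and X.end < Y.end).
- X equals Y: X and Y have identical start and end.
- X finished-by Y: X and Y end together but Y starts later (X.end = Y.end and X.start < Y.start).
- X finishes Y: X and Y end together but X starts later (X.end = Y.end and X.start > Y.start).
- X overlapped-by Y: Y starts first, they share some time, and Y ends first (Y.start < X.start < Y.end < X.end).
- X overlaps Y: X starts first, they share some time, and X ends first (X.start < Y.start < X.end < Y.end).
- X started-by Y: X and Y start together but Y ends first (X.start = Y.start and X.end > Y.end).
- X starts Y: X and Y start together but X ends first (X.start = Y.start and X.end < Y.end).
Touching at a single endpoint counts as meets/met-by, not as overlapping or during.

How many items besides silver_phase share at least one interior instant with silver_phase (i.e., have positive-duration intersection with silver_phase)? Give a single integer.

Target silver_phase = [Wed 03:00, Wed 21:00].
amber_phase [Tue 00:00, Wed 21:00] → finished-by → counts.
blue_phase [Thu 16:00, Fri 06:00] → after → no.
crimson_phase [Thu 00:00, Sun 01:00] → after → no.
cyan_phase [Mon 22:00, Thu 09:00] → contains → counts.
green_phase [Fri 18:00, Sun 07:00] → after → no.
Total: 2.

2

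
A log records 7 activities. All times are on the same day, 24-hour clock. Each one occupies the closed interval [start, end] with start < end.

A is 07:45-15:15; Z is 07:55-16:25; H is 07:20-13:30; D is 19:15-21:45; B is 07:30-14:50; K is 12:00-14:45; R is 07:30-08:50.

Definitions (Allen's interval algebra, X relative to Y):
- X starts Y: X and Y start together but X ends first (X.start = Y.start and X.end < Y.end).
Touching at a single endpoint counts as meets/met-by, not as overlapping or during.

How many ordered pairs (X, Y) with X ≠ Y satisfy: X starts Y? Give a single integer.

Checking all 42 ordered pairs for relation 'starts'; matching pairs in alphabetical order:
(R, B): R starts B ✓
Count: 1.

1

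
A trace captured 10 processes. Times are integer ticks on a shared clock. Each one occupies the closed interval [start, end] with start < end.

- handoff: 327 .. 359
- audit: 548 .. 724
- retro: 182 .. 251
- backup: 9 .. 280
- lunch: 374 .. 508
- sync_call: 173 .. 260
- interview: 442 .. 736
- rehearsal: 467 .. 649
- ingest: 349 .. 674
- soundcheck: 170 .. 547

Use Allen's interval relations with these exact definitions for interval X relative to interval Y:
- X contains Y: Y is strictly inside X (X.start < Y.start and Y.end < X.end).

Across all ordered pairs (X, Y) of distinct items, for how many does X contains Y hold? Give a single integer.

11

Checking all 90 ordered pairs for relation 'contains'; matching pairs in alphabetical order:
(backup, retro): backup contains retro ✓
(backup, sync_call): backup contains sync_call ✓
(ingest, lunch): ingest contains lunch ✓
(ingest, rehearsal): ingest contains rehearsal ✓
(interview, audit): interview contains audit ✓
(interview, rehearsal): interview contains rehearsal ✓
(soundcheck, handoff): soundcheck contains handoff ✓
(soundcheck, lunch): soundcheck contains lunch ✓
(soundcheck, retro): soundcheck contains retro ✓
(soundcheck, sync_call): soundcheck contains sync_call ✓
(sync_call, retro): sync_call contains retro ✓
Count: 11.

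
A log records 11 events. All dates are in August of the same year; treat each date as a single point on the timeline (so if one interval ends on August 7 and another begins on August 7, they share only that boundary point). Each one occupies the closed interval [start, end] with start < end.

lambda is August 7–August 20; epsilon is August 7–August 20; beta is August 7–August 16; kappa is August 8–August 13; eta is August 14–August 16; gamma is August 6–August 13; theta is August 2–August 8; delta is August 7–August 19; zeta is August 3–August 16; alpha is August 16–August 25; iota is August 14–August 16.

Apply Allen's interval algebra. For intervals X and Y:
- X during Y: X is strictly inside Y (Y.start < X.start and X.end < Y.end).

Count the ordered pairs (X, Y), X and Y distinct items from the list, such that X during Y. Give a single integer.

Checking all 110 ordered pairs for relation 'during'; matching pairs in alphabetical order:
(eta, delta): eta during delta ✓
(eta, epsilon): eta during epsilon ✓
(eta, lambda): eta during lambda ✓
(gamma, zeta): gamma during zeta ✓
(iota, delta): iota during delta ✓
(iota, epsilon): iota during epsilon ✓
(iota, lambda): iota during lambda ✓
(kappa, beta): kappa during beta ✓
(kappa, delta): kappa during delta ✓
(kappa, epsilon): kappa during epsilon ✓
(kappa, lambda): kappa during lambda ✓
(kappa, zeta): kappa during zeta ✓
Count: 12.

12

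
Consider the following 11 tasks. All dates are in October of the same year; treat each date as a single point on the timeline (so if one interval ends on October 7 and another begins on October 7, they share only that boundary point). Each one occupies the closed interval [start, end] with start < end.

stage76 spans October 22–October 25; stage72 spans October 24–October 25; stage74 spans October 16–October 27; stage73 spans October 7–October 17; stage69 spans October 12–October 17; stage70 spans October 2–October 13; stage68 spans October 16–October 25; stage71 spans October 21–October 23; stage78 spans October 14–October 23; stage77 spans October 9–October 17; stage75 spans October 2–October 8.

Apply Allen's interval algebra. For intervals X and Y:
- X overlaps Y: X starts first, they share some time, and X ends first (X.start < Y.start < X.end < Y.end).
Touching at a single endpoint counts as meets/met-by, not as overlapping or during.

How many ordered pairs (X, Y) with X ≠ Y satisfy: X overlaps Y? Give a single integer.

Checking all 110 ordered pairs for relation 'overlaps'; matching pairs in alphabetical order:
(stage69, stage68): stage69 overlaps stage68 ✓
(stage69, stage74): stage69 overlaps stage74 ✓
(stage69, stage78): stage69 overlaps stage78 ✓
(stage70, stage69): stage70 overlaps stage69 ✓
(stage70, stage73): stage70 overlaps stage73 ✓
(stage70, stage77): stage70 overlaps stage77 ✓
(stage71, stage76): stage71 overlaps stage76 ✓
(stage73, stage68): stage73 overlaps stage68 ✓
(stage73, stage74): stage73 overlaps stage74 ✓
(stage73, stage78): stage73 overlaps stage78 ✓
(stage75, stage73): stage75 overlaps stage73 ✓
(stage77, stage68): stage77 overlaps stage68 ✓
(stage77, stage74): stage77 overlaps stage74 ✓
(stage77, stage78): stage77 overlaps stage78 ✓
(stage78, stage68): stage78 overlaps stage68 ✓
(stage78, stage74): stage78 overlaps stage74 ✓
(stage78, stage76): stage78 overlaps stage76 ✓
Count: 17.

17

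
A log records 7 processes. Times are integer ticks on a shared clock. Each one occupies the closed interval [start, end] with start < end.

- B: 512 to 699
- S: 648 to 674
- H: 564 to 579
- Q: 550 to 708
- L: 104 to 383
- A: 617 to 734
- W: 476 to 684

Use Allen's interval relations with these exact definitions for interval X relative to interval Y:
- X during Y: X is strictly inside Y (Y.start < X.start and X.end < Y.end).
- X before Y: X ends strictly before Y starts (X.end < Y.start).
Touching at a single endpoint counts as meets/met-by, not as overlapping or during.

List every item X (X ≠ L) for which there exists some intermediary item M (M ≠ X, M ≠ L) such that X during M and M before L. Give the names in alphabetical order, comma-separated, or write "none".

none

Target L = [104, 383].
Intermediaries M with M before L: none.
Union: none.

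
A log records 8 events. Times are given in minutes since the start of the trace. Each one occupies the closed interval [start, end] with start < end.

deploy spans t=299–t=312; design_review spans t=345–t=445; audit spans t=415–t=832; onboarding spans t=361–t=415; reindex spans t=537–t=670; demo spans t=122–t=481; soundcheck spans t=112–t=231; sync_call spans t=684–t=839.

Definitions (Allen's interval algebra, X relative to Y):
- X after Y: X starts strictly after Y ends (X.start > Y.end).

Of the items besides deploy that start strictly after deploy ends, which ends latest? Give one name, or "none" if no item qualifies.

Target deploy = [t=299, t=312].
audit [t=415, t=832] → after → candidate.
demo [t=122, t=481] → contains → excluded.
design_review [t=345, t=445] → after → candidate.
onboarding [t=361, t=415] → after → candidate.
reindex [t=537, t=670] → after → candidate.
soundcheck [t=112, t=231] → before → excluded.
sync_call [t=684, t=839] → after → candidate.
Among candidates, latest end is t=839 → sync_call.

sync_call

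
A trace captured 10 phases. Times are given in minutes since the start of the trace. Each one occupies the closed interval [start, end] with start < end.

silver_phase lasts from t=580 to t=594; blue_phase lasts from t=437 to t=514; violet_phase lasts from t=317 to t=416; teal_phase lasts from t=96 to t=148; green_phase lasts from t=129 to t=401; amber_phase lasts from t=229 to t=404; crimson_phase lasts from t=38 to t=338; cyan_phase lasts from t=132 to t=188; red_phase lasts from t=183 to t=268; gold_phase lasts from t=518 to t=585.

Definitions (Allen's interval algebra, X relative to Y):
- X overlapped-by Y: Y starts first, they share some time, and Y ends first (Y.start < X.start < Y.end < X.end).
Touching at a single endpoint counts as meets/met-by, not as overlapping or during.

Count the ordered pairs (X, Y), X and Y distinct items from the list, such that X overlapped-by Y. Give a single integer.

Checking all 90 ordered pairs for relation 'overlapped-by'; matching pairs in alphabetical order:
(amber_phase, crimson_phase): amber_phase overlapped-by crimson_phase ✓
(amber_phase, green_phase): amber_phase overlapped-by green_phase ✓
(amber_phase, red_phase): amber_phase overlapped-by red_phase ✓
(cyan_phase, teal_phase): cyan_phase overlapped-by teal_phase ✓
(green_phase, crimson_phase): green_phase overlapped-by crimson_phase ✓
(green_phase, teal_phase): green_phase overlapped-by teal_phase ✓
(red_phase, cyan_phase): red_phase overlapped-by cyan_phase ✓
(silver_phase, gold_phase): silver_phase overlapped-by gold_phase ✓
(violet_phase, amber_phase): violet_phase overlapped-by amber_phase ✓
(violet_phase, crimson_phase): violet_phase overlapped-by crimson_phase ✓
(violet_phase, green_phase): violet_phase overlapped-by green_phase ✓
Count: 11.

11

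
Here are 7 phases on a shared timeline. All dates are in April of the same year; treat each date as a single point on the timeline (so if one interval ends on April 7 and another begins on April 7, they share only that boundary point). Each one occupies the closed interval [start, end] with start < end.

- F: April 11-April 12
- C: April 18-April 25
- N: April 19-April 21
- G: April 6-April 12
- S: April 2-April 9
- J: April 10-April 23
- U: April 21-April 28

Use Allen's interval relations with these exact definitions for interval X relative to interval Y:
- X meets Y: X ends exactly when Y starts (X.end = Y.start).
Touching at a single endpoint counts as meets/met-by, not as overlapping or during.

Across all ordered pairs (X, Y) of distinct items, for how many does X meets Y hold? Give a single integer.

1

Checking all 42 ordered pairs for relation 'meets'; matching pairs in alphabetical order:
(N, U): N meets U ✓
Count: 1.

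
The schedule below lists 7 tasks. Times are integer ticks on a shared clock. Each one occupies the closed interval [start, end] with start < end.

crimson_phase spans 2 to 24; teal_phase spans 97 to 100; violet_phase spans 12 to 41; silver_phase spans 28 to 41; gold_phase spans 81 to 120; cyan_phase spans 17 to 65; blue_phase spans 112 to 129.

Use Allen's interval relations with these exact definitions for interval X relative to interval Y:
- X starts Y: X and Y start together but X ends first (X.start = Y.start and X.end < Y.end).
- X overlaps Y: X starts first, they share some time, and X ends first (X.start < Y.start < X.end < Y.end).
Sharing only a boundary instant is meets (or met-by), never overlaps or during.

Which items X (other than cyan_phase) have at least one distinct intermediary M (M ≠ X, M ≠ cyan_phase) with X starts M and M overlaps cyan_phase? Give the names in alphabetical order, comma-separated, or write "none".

Target cyan_phase = [17, 65].
Intermediaries M with M overlaps cyan_phase: crimson_phase, violet_phase.
Via crimson_phase — items with X starts crimson_phase: none.
Via violet_phase — items with X starts violet_phase: none.
Union: none.

none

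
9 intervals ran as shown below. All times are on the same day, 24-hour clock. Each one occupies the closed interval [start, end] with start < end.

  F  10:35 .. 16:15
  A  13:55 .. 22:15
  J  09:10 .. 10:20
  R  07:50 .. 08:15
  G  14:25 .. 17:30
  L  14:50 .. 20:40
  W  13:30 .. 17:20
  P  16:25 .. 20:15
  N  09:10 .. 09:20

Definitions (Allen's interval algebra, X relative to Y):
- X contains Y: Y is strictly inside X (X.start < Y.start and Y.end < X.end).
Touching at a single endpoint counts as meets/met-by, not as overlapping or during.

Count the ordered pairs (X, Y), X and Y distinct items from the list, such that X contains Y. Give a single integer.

4

Checking all 72 ordered pairs for relation 'contains'; matching pairs in alphabetical order:
(A, G): A contains G ✓
(A, L): A contains L ✓
(A, P): A contains P ✓
(L, P): L contains P ✓
Count: 4.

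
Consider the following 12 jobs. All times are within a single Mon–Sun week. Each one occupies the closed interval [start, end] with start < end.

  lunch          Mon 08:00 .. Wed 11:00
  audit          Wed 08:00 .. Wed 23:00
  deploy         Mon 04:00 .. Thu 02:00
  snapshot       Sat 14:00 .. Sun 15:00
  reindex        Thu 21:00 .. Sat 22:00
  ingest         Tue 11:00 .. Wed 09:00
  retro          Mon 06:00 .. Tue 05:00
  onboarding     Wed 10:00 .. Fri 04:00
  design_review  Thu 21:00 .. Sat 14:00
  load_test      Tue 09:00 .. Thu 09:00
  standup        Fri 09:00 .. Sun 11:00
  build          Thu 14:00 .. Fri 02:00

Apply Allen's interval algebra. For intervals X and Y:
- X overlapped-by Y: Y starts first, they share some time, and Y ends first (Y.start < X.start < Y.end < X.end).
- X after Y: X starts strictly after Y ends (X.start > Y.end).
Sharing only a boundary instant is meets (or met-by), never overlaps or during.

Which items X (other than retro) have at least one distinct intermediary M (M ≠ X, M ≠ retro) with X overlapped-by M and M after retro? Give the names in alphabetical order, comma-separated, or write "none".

Target retro = [Mon 06:00, Tue 05:00].
Intermediaries M with M after retro: audit, build, design_review, ingest, load_test, onboarding, reindex, snapshot, standup.
Via audit — items with X overlapped-by audit: onboarding.
Via build — items with X overlapped-by build: design_review, reindex.
Via design_review — items with X overlapped-by design_review: standup.
Via ingest — items with X overlapped-by ingest: audit.
Via load_test — items with X overlapped-by load_test: onboarding.
Via onboarding — items with X overlapped-by onboarding: design_review, reindex.
Via reindex — items with X overlapped-by reindex: snapshot, standup.
Via snapshot — items with X overlapped-by snapshot: none.
Via standup — items with X overlapped-by standup: snapshot.
Union: audit, design_review, onboarding, reindex, snapshot, standup.

audit, design_review, onboarding, reindex, snapshot, standup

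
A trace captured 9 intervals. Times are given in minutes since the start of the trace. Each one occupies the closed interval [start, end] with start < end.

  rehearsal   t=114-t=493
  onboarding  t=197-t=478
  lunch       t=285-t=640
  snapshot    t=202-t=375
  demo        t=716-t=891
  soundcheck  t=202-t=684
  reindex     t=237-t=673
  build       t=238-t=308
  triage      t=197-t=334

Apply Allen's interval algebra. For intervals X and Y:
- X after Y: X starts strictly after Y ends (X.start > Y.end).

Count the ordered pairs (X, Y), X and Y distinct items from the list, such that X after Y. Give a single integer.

8

Checking all 72 ordered pairs for relation 'after'; matching pairs in alphabetical order:
(demo, build): demo after build ✓
(demo, lunch): demo after lunch ✓
(demo, onboarding): demo after onboarding ✓
(demo, rehearsal): demo after rehearsal ✓
(demo, reindex): demo after reindex ✓
(demo, snapshot): demo after snapshot ✓
(demo, soundcheck): demo after soundcheck ✓
(demo, triage): demo after triage ✓
Count: 8.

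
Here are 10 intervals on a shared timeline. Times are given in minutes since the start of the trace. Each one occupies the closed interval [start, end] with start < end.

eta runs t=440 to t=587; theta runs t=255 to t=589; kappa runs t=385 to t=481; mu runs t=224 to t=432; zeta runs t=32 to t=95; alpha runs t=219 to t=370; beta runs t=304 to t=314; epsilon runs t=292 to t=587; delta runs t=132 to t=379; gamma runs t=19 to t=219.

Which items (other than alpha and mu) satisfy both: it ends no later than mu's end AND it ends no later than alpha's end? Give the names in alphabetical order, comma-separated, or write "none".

beta, gamma, zeta

Conditions: its end is no later than mu's end (X.end <= t=432) AND its end is no later than alpha's end (X.end <= t=370).
beta: end t=314 <= t=432? ✓; end t=314 <= t=370? ✓ → yes.
delta: end t=379 <= t=432? ✓; end t=379 <= t=370? ✗ → no.
epsilon: end t=587 <= t=432? ✗; end t=587 <= t=370? ✗ → no.
eta: end t=587 <= t=432? ✗; end t=587 <= t=370? ✗ → no.
gamma: end t=219 <= t=432? ✓; end t=219 <= t=370? ✓ → yes.
kappa: end t=481 <= t=432? ✗; end t=481 <= t=370? ✗ → no.
theta: end t=589 <= t=432? ✗; end t=589 <= t=370? ✗ → no.
zeta: end t=95 <= t=432? ✓; end t=95 <= t=370? ✓ → yes.
Result: beta, gamma, zeta.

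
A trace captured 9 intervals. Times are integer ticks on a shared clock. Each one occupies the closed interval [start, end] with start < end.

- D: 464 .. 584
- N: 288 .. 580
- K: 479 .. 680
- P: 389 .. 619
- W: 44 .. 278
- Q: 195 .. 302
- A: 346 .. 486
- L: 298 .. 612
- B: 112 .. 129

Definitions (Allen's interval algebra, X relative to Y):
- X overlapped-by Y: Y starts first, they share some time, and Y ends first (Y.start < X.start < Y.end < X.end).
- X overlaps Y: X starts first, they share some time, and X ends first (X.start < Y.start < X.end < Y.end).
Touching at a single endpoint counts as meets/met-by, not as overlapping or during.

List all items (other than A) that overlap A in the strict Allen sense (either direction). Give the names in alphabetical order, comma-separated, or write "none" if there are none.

D, K, P

Target A = [346, 486].
B [112, 129] → before → no.
D [464, 584] → overlapped-by → yes.
K [479, 680] → overlapped-by → yes.
L [298, 612] → contains → no.
N [288, 580] → contains → no.
P [389, 619] → overlapped-by → yes.
Q [195, 302] → before → no.
W [44, 278] → before → no.
Result: D, K, P.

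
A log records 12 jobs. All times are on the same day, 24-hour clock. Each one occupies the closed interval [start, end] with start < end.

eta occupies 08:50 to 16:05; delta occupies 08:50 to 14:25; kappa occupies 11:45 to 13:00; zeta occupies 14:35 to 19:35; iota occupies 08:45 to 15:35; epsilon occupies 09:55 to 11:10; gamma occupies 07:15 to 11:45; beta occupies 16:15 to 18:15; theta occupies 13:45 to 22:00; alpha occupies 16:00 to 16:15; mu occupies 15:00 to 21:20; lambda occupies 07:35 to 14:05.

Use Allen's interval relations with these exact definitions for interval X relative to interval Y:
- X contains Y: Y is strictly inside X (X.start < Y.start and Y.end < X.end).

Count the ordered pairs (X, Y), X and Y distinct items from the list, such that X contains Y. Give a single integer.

Checking all 132 ordered pairs for relation 'contains'; matching pairs in alphabetical order:
(delta, epsilon): delta contains epsilon ✓
(delta, kappa): delta contains kappa ✓
(eta, epsilon): eta contains epsilon ✓
(eta, kappa): eta contains kappa ✓
(gamma, epsilon): gamma contains epsilon ✓
(iota, delta): iota contains delta ✓
(iota, epsilon): iota contains epsilon ✓
(iota, kappa): iota contains kappa ✓
(lambda, epsilon): lambda contains epsilon ✓
(lambda, kappa): lambda contains kappa ✓
(mu, alpha): mu contains alpha ✓
(mu, beta): mu contains beta ✓
(theta, alpha): theta contains alpha ✓
(theta, beta): theta contains beta ✓
(theta, mu): theta contains mu ✓
(theta, zeta): theta contains zeta ✓
(zeta, alpha): zeta contains alpha ✓
(zeta, beta): zeta contains beta ✓
Count: 18.

18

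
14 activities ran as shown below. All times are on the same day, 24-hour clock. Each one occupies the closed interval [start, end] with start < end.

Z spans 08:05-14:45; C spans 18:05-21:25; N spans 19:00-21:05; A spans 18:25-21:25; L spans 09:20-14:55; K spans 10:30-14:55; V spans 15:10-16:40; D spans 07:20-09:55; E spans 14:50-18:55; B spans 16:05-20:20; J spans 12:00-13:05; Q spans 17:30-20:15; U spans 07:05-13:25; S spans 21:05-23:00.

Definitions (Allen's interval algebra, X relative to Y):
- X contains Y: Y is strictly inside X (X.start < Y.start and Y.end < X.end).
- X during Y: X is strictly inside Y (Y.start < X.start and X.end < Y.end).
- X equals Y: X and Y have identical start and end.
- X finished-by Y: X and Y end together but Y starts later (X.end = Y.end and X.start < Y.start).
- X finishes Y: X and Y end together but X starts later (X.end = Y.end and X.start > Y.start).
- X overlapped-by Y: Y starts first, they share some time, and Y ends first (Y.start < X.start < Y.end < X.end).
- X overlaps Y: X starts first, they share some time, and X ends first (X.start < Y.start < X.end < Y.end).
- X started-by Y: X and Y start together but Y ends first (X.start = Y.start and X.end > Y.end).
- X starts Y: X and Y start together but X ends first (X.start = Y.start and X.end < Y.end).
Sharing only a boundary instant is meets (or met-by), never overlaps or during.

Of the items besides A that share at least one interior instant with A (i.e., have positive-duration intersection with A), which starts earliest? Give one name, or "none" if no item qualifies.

Target A = [18:25, 21:25].
B [16:05, 20:20] → overlaps → candidate.
C [18:05, 21:25] → finished-by → candidate.
D [07:20, 09:55] → before → excluded.
E [14:50, 18:55] → overlaps → candidate.
J [12:00, 13:05] → before → excluded.
K [10:30, 14:55] → before → excluded.
L [09:20, 14:55] → before → excluded.
N [19:00, 21:05] → during → candidate.
Q [17:30, 20:15] → overlaps → candidate.
S [21:05, 23:00] → overlapped-by → candidate.
U [07:05, 13:25] → before → excluded.
V [15:10, 16:40] → before → excluded.
Z [08:05, 14:45] → before → excluded.
Among candidates, earliest start is 14:50 → E.

E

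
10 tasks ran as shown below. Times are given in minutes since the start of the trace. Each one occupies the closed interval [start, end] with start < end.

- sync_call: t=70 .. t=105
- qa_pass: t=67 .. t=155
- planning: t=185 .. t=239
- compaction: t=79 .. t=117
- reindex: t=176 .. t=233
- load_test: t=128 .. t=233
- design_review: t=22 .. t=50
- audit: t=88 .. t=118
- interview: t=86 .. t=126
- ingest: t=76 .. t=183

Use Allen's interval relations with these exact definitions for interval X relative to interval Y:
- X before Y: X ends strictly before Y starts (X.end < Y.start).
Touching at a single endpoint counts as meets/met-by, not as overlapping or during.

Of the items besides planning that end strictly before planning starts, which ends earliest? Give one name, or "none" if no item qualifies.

design_review

Target planning = [t=185, t=239].
audit [t=88, t=118] → before → candidate.
compaction [t=79, t=117] → before → candidate.
design_review [t=22, t=50] → before → candidate.
ingest [t=76, t=183] → before → candidate.
interview [t=86, t=126] → before → candidate.
load_test [t=128, t=233] → overlaps → excluded.
qa_pass [t=67, t=155] → before → candidate.
reindex [t=176, t=233] → overlaps → excluded.
sync_call [t=70, t=105] → before → candidate.
Among candidates, earliest end is t=50 → design_review.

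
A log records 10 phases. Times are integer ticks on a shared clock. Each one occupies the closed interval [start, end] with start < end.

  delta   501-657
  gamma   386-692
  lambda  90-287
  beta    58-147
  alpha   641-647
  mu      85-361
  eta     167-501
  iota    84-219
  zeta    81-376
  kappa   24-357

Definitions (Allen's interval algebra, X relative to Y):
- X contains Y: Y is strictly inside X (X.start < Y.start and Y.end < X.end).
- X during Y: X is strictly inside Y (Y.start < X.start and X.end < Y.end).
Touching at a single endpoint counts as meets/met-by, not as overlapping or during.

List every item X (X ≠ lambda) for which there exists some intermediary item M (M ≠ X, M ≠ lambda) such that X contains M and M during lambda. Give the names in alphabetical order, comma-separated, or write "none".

Target lambda = [90, 287].
Intermediaries M with M during lambda: none.
Union: none.

none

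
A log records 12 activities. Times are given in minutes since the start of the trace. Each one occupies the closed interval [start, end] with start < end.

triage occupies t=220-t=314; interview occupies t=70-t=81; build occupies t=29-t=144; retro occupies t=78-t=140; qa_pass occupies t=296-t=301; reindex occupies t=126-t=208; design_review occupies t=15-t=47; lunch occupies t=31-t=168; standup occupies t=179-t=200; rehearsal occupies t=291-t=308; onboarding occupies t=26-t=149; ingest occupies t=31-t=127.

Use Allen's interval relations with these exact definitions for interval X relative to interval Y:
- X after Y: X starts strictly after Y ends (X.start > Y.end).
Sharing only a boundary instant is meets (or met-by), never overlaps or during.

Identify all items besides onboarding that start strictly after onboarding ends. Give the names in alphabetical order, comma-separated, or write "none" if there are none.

Target onboarding = [t=26, t=149].
build [t=29, t=144] → during → no.
design_review [t=15, t=47] → overlaps → no.
ingest [t=31, t=127] → during → no.
interview [t=70, t=81] → during → no.
lunch [t=31, t=168] → overlapped-by → no.
qa_pass [t=296, t=301] → after → yes.
rehearsal [t=291, t=308] → after → yes.
reindex [t=126, t=208] → overlapped-by → no.
retro [t=78, t=140] → during → no.
standup [t=179, t=200] → after → yes.
triage [t=220, t=314] → after → yes.
Result: qa_pass, rehearsal, standup, triage.

qa_pass, rehearsal, standup, triage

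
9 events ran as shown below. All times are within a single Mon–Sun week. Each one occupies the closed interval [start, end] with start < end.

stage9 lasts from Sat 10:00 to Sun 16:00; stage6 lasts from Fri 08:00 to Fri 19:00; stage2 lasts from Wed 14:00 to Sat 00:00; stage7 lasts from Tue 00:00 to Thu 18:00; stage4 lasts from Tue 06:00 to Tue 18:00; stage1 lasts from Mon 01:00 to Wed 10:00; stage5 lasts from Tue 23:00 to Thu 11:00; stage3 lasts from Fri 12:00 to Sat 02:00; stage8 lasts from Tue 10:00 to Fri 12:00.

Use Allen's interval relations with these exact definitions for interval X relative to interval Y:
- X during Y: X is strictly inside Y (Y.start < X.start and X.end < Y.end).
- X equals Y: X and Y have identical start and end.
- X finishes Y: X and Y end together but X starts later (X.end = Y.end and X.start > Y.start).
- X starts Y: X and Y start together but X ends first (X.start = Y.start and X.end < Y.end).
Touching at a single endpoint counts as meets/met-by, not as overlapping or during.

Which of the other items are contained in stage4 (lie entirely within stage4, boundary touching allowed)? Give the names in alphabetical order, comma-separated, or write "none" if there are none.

Target stage4 = [Tue 06:00, Tue 18:00].
stage1 [Mon 01:00, Wed 10:00] → contains → no.
stage2 [Wed 14:00, Sat 00:00] → after → no.
stage3 [Fri 12:00, Sat 02:00] → after → no.
stage5 [Tue 23:00, Thu 11:00] → after → no.
stage6 [Fri 08:00, Fri 19:00] → after → no.
stage7 [Tue 00:00, Thu 18:00] → contains → no.
stage8 [Tue 10:00, Fri 12:00] → overlapped-by → no.
stage9 [Sat 10:00, Sun 16:00] → after → no.
Result: none.

none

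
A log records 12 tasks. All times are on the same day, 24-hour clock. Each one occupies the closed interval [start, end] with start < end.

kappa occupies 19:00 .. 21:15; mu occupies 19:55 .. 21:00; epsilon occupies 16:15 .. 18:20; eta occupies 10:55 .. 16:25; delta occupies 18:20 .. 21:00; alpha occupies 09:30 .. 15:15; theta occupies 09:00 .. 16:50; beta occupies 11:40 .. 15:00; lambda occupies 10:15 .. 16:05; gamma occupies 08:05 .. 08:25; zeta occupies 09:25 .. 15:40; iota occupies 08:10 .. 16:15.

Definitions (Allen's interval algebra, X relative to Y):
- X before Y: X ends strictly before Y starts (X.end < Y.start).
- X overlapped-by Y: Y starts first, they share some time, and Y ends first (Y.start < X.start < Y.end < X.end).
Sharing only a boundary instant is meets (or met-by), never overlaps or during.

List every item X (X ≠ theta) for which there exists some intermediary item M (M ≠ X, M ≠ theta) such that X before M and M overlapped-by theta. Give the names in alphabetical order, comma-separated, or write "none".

Target theta = [09:00, 16:50].
Intermediaries M with M overlapped-by theta: epsilon.
Via epsilon — items with X before epsilon: alpha, beta, gamma, lambda, zeta.
Union: alpha, beta, gamma, lambda, zeta.

alpha, beta, gamma, lambda, zeta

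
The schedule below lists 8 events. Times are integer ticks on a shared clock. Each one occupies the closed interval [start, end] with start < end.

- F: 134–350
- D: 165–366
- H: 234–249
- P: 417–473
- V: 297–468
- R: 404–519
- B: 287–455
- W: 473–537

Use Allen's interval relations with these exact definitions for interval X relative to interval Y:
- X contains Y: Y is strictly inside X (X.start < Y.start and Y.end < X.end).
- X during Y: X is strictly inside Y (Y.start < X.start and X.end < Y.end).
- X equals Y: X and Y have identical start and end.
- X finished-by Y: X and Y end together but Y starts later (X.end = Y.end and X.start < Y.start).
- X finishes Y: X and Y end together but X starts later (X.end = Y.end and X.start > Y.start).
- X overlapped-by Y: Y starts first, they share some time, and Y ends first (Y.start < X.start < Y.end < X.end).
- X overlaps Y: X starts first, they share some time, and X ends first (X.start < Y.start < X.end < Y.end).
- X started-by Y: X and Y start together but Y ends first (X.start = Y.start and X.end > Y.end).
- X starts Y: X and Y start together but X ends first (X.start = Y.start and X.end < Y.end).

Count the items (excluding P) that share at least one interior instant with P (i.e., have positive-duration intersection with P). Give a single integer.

3

Target P = [417, 473].
B [287, 455] → overlaps → counts.
D [165, 366] → before → no.
F [134, 350] → before → no.
H [234, 249] → before → no.
R [404, 519] → contains → counts.
V [297, 468] → overlaps → counts.
W [473, 537] → met-by → no.
Total: 3.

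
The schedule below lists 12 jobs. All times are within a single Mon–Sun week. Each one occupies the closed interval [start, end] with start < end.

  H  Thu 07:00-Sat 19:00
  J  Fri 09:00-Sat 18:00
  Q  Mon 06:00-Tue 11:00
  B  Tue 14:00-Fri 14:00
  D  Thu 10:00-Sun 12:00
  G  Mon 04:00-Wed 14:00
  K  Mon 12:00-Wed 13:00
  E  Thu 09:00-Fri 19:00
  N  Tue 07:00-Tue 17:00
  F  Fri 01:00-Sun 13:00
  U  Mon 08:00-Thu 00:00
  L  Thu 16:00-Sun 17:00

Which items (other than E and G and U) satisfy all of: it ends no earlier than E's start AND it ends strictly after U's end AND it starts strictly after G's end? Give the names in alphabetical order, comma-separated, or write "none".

Conditions: its end is no earlier than E's start (X.end >= Thu 09:00) AND its end is strictly after U's end (X.end > Thu 00:00) AND its start is strictly after G's end (X.start > Wed 14:00).
B: end Fri 14:00 >= Thu 09:00? ✓; end Fri 14:00 > Thu 00:00? ✓; start Tue 14:00 > Wed 14:00? ✗ → no.
D: end Sun 12:00 >= Thu 09:00? ✓; end Sun 12:00 > Thu 00:00? ✓; start Thu 10:00 > Wed 14:00? ✓ → yes.
F: end Sun 13:00 >= Thu 09:00? ✓; end Sun 13:00 > Thu 00:00? ✓; start Fri 01:00 > Wed 14:00? ✓ → yes.
H: end Sat 19:00 >= Thu 09:00? ✓; end Sat 19:00 > Thu 00:00? ✓; start Thu 07:00 > Wed 14:00? ✓ → yes.
J: end Sat 18:00 >= Thu 09:00? ✓; end Sat 18:00 > Thu 00:00? ✓; start Fri 09:00 > Wed 14:00? ✓ → yes.
K: end Wed 13:00 >= Thu 09:00? ✗; end Wed 13:00 > Thu 00:00? ✗; start Mon 12:00 > Wed 14:00? ✗ → no.
L: end Sun 17:00 >= Thu 09:00? ✓; end Sun 17:00 > Thu 00:00? ✓; start Thu 16:00 > Wed 14:00? ✓ → yes.
N: end Tue 17:00 >= Thu 09:00? ✗; end Tue 17:00 > Thu 00:00? ✗; start Tue 07:00 > Wed 14:00? ✗ → no.
Q: end Tue 11:00 >= Thu 09:00? ✗; end Tue 11:00 > Thu 00:00? ✗; start Mon 06:00 > Wed 14:00? ✗ → no.
Result: D, F, H, J, L.

D, F, H, J, L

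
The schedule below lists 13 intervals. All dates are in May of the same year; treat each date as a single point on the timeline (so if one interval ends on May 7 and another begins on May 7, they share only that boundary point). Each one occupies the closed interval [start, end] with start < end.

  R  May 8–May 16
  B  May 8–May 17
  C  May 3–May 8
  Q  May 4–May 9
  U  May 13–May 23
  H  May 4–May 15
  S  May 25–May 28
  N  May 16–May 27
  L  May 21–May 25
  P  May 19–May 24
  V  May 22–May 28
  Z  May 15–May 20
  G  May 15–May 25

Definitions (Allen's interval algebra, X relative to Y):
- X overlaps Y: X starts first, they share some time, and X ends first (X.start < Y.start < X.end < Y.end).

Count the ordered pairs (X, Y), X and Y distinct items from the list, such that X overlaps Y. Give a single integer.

28

Checking all 156 ordered pairs for relation 'overlaps'; matching pairs in alphabetical order:
(B, G): B overlaps G ✓
(B, N): B overlaps N ✓
(B, U): B overlaps U ✓
(B, Z): B overlaps Z ✓
(C, H): C overlaps H ✓
(C, Q): C overlaps Q ✓
(G, N): G overlaps N ✓
(G, V): G overlaps V ✓
(H, B): H overlaps B ✓
(H, R): H overlaps R ✓
(H, U): H overlaps U ✓
(L, V): L overlaps V ✓
(N, S): N overlaps S ✓
(N, V): N overlaps V ✓
(P, L): P overlaps L ✓
(P, V): P overlaps V ✓
(Q, B): Q overlaps B ✓
(Q, R): Q overlaps R ✓
(R, G): R overlaps G ✓
(R, U): R overlaps U ✓
(R, Z): R overlaps Z ✓
(U, G): U overlaps G ✓
(U, L): U overlaps L ✓
(U, N): U overlaps N ✓
... plus 4 further pairs not listed.
Count: 28.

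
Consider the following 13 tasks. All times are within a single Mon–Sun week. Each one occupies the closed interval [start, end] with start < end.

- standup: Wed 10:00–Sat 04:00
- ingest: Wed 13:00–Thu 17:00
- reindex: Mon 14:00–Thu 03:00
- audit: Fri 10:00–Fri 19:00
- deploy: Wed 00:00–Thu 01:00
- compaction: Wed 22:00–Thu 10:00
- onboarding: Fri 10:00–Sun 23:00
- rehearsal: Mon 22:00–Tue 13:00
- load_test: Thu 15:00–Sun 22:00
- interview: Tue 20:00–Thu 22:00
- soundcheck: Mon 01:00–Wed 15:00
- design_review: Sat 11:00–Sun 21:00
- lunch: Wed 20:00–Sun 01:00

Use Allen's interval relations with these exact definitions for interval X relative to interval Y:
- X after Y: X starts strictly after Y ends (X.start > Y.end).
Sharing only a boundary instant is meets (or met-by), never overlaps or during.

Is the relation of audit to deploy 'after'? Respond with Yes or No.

Yes

audit = [Fri 10:00, Fri 19:00], deploy = [Wed 00:00, Thu 01:00].
Actual relation of audit to deploy: after.
Asked whether 'after' holds → Yes.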